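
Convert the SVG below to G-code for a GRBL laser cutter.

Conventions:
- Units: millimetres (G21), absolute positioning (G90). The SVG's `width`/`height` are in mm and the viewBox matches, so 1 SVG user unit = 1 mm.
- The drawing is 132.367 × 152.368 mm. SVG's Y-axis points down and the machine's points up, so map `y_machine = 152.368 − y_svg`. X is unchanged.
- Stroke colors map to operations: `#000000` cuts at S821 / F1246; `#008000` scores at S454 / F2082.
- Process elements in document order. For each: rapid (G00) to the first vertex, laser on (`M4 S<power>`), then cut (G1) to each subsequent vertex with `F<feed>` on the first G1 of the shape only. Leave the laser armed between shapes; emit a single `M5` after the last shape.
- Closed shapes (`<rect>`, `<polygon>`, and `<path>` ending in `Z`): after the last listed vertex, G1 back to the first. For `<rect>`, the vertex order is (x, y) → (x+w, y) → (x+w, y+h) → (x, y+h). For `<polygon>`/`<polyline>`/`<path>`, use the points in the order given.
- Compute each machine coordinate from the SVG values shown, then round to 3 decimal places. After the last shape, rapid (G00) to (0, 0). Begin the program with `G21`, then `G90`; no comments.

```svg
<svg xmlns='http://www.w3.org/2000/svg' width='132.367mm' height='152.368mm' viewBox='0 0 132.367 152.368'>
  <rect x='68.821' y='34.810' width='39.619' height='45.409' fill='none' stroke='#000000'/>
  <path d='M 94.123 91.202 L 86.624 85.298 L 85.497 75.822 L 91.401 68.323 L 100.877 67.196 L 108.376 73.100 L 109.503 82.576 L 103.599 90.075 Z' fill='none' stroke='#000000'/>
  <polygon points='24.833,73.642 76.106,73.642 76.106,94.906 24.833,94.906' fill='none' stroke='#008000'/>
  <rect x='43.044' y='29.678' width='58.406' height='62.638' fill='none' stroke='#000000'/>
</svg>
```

G21
G90
G00 X68.821 Y117.558
M4 S821
G1 X108.440 Y117.558 F1246
G1 X108.440 Y72.149
G1 X68.821 Y72.149
G1 X68.821 Y117.558
G00 X94.123 Y61.166
M4 S821
G1 X86.624 Y67.070 F1246
G1 X85.497 Y76.546
G1 X91.401 Y84.045
G1 X100.877 Y85.172
G1 X108.376 Y79.268
G1 X109.503 Y69.792
G1 X103.599 Y62.293
G1 X94.123 Y61.166
G00 X24.833 Y78.726
M4 S454
G1 X76.106 Y78.726 F2082
G1 X76.106 Y57.462
G1 X24.833 Y57.462
G1 X24.833 Y78.726
G00 X43.044 Y122.690
M4 S821
G1 X101.450 Y122.690 F1246
G1 X101.450 Y60.052
G1 X43.044 Y60.052
G1 X43.044 Y122.690
M5
G00 X0.000 Y0.000

viewBox `0 0 132.367 152.368` with mm width/height → 1 unit = 1 mm. Flip: y_m = 152.368 − y_svg.

**Shape 1** — `<rect>` rectangle, stroke `#000000` → cut (S821, F1246). Machine vertices: (68.821,117.558) → (108.440,117.558) → (108.440,72.149) → (68.821,72.149) → (68.821,117.558). Closed: final G1 returns to the first vertex.

**Shape 2** — `<path>` regular polygon, stroke `#000000` → cut (S821, F1246). Machine vertices: (94.123,61.166) → (86.624,67.070) → (85.497,76.546) → (91.401,84.045) → (100.877,85.172) → (108.376,79.268) → (109.503,69.792) → (103.599,62.293) → (94.123,61.166). Closed: final G1 returns to the first vertex.

**Shape 3** — `<polygon>` rectangle, stroke `#008000` → score (S454, F2082). Machine vertices: (24.833,78.726) → (76.106,78.726) → (76.106,57.462) → (24.833,57.462) → (24.833,78.726). Closed: final G1 returns to the first vertex.

**Shape 4** — `<rect>` rectangle, stroke `#000000` → cut (S821, F1246). Machine vertices: (43.044,122.690) → (101.450,122.690) → (101.450,60.052) → (43.044,60.052) → (43.044,122.690). Closed: final G1 returns to the first vertex.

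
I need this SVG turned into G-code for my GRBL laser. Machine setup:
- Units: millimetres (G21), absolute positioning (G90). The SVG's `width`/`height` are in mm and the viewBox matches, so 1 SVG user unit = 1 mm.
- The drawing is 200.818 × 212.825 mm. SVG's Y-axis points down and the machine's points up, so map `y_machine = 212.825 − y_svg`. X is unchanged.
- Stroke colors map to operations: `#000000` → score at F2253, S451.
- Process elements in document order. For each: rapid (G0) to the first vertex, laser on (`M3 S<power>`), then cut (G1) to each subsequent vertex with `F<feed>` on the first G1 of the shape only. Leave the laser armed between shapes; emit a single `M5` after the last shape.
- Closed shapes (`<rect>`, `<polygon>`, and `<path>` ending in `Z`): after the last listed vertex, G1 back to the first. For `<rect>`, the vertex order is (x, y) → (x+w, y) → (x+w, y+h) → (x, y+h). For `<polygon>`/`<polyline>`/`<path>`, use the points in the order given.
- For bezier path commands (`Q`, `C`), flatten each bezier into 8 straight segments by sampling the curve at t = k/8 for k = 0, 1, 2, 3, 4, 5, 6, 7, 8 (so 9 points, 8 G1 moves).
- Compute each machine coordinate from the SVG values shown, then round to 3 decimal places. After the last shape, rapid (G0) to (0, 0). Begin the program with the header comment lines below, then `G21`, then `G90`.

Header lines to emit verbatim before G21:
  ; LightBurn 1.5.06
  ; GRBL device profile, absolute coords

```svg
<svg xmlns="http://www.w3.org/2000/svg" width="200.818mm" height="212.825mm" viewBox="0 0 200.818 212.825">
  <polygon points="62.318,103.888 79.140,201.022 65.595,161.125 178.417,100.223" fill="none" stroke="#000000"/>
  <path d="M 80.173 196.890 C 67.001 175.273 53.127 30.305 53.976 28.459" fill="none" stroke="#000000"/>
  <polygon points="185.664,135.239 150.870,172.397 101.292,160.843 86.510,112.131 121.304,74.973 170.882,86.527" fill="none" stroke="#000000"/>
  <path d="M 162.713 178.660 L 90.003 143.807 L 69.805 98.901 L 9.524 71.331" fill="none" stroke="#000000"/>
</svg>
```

Since the viewBox matches the mm dimensions, user units are millimetres directly. The only transform is the Y-flip y_m = 212.825 − y_svg.

Shape 1 is a closed polygon drawn with `<polygon>`. Its stroke #000000 means score at S451, F2253. After flipping Y the toolpath is (62.318,108.937) → (79.140,11.803) → (65.595,51.700) → (178.417,112.602) → (62.318,108.937), returning to the start.

Shape 2 is a cubic bezier drawn with `<path>`. Its stroke #000000 means score at S451, F2253. After flipping Y the toolpath is (80.173,15.935) → (75.231,29.303) → (70.403,51.112) → (65.872,78.241) → (61.817,107.565) → (58.419,135.962) → (55.859,160.310) → (54.318,177.485) → (53.976,184.366).

Shape 3 is a regular polygon drawn with `<polygon>`. Its stroke #000000 means score at S451, F2253. After flipping Y the toolpath is (185.664,77.586) → (150.870,40.428) → (101.292,51.982) → (86.510,100.694) → (121.304,137.852) → (170.882,126.298) → (185.664,77.586), returning to the start.

Shape 4 is a open polyline drawn with `<path>`. Its stroke #000000 means score at S451, F2253. After flipping Y the toolpath is (162.713,34.165) → (90.003,69.018) → (69.805,113.924) → (9.524,141.494).

; LightBurn 1.5.06
; GRBL device profile, absolute coords
G21
G90
G0 X62.318 Y108.937
M3 S451
G1 X79.140 Y11.803 F2253
G1 X65.595 Y51.700
G1 X178.417 Y112.602
G1 X62.318 Y108.937
G0 X80.173 Y15.935
M3 S451
G1 X75.231 Y29.303 F2253
G1 X70.403 Y51.112
G1 X65.872 Y78.241
G1 X61.817 Y107.565
G1 X58.419 Y135.962
G1 X55.859 Y160.310
G1 X54.318 Y177.485
G1 X53.976 Y184.366
G0 X185.664 Y77.586
M3 S451
G1 X150.870 Y40.428 F2253
G1 X101.292 Y51.982
G1 X86.510 Y100.694
G1 X121.304 Y137.852
G1 X170.882 Y126.298
G1 X185.664 Y77.586
G0 X162.713 Y34.165
M3 S451
G1 X90.003 Y69.018 F2253
G1 X69.805 Y113.924
G1 X9.524 Y141.494
M5
G0 X0.000 Y0.000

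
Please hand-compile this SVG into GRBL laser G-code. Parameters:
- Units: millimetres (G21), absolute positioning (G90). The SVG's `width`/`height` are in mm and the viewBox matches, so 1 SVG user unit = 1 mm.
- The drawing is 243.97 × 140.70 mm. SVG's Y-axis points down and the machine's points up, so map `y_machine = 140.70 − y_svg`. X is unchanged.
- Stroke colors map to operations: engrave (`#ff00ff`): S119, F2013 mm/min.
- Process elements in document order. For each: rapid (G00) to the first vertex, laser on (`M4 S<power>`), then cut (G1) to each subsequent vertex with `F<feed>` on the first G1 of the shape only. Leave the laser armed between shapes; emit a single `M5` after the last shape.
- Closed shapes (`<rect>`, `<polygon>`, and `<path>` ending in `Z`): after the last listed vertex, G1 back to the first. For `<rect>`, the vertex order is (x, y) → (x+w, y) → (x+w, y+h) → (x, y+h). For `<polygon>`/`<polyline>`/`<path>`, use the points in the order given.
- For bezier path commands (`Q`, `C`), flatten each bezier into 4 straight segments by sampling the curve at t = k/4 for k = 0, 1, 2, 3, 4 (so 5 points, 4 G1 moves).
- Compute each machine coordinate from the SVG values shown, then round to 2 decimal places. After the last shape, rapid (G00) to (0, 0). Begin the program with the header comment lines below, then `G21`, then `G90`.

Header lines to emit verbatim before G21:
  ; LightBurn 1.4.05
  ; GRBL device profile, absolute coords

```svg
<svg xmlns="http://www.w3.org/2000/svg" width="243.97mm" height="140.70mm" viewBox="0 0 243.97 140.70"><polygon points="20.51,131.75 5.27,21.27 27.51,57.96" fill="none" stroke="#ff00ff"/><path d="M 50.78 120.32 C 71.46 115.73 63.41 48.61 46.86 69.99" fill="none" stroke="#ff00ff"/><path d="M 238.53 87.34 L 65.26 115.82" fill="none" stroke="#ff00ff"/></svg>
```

viewBox `0 0 243.97 140.70` with mm width/height → 1 unit = 1 mm. Flip: y_m = 140.70 − y_svg.

**Shape 1** — `<polygon>` closed polygon, stroke `#ff00ff` → engrave (S119, F2013). Machine vertices: (20.51,8.95) → (5.27,119.43) → (27.51,82.74) → (20.51,8.95). Closed: final G1 returns to the first vertex.

**Shape 2** — `<path>` cubic bezier, stroke `#ff00ff` → engrave (S119, F2013). Control points (SVG): P0=(50.78,120.32), P1=(71.46,115.73), P2=(63.41,48.61), P3=(46.86,69.99); sampled at t=k/4. Machine vertices: (50.78,20.38) → (61.22,33.19) → (62.78,55.28) → (57.36,72.51) → (46.86,70.71). Open path.

**Shape 3** — `<path>` line segment, stroke `#ff00ff` → engrave (S119, F2013). Machine vertices: (238.53,53.36) → (65.26,24.88). Open path.

; LightBurn 1.4.05
; GRBL device profile, absolute coords
G21
G90
G00 X20.51 Y8.95
M4 S119
G1 X5.27 Y119.43 F2013
G1 X27.51 Y82.74
G1 X20.51 Y8.95
G00 X50.78 Y20.38
M4 S119
G1 X61.22 Y33.19 F2013
G1 X62.78 Y55.28
G1 X57.36 Y72.51
G1 X46.86 Y70.71
G00 X238.53 Y53.36
M4 S119
G1 X65.26 Y24.88 F2013
M5
G00 X0.00 Y0.00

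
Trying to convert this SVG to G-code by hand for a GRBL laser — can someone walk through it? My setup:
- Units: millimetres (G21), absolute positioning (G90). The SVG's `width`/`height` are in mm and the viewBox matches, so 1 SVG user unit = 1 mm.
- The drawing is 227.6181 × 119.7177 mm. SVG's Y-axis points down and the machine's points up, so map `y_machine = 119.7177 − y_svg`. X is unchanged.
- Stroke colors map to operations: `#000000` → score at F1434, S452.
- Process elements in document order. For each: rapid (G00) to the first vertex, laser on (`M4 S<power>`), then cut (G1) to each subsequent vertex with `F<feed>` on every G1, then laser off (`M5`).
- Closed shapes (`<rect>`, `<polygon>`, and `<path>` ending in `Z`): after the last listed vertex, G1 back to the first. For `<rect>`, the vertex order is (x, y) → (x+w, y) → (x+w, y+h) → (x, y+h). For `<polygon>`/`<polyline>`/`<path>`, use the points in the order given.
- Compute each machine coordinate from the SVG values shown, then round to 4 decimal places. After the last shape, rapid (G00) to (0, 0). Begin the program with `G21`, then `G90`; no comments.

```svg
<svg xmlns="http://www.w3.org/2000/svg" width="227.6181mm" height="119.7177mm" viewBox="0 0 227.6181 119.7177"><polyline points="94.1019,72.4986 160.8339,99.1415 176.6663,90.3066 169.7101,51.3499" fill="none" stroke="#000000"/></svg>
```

viewBox `0 0 227.6181 119.7177` with mm width/height → 1 unit = 1 mm. Flip: y_m = 119.7177 − y_svg.

**Shape 1** — `<polyline>` open polyline, stroke `#000000` → score (S452, F1434). Machine vertices: (94.1019,47.2191) → (160.8339,20.5762) → (176.6663,29.4111) → (169.7101,68.3678). Open path.

G21
G90
G00 X94.1019 Y47.2191
M4 S452
G1 X160.8339 Y20.5762 F1434
G1 X176.6663 Y29.4111 F1434
G1 X169.7101 Y68.3678 F1434
M5
G00 X0.0000 Y0.0000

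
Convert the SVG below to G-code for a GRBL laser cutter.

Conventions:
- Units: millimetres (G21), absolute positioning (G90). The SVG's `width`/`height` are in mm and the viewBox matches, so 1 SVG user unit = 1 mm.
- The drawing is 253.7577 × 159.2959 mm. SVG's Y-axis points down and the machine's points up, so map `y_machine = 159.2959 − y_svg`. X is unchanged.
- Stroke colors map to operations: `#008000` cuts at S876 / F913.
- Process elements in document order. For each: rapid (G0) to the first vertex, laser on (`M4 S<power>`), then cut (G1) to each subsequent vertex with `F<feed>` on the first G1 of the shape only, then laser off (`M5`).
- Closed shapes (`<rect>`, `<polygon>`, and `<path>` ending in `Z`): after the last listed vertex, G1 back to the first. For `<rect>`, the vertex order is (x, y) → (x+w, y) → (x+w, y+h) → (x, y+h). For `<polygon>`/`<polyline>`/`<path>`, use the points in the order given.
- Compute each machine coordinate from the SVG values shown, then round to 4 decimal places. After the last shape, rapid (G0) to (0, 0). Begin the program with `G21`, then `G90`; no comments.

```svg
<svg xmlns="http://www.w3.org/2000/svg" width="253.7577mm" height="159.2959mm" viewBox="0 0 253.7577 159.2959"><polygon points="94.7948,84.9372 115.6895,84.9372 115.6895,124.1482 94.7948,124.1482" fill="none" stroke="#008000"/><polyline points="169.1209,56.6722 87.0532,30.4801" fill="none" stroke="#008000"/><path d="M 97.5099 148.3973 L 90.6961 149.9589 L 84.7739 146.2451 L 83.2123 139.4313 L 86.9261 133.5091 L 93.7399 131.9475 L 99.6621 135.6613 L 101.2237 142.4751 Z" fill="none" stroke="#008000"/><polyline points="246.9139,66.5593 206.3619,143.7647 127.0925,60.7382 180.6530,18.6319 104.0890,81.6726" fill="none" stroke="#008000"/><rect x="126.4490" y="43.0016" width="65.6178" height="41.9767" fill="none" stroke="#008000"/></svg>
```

Since the viewBox matches the mm dimensions, user units are millimetres directly. The only transform is the Y-flip y_m = 159.2959 − y_svg.

Shape 1 is a rectangle drawn with `<polygon>`. Its stroke #008000 means cut at S876, F913. After flipping Y the toolpath is (94.7948,74.3587) → (115.6895,74.3587) → (115.6895,35.1477) → (94.7948,35.1477) → (94.7948,74.3587), returning to the start.

Shape 2 is a line segment drawn with `<polyline>`. Its stroke #008000 means cut at S876, F913. After flipping Y the toolpath is (169.1209,102.6237) → (87.0532,128.8158).

Shape 3 is a regular polygon drawn with `<path>`. Its stroke #008000 means cut at S876, F913. After flipping Y the toolpath is (97.5099,10.8986) → (90.6961,9.3370) → (84.7739,13.0508) → (83.2123,19.8646) → (86.9261,25.7868) → (93.7399,27.3484) → (99.6621,23.6346) → (101.2237,16.8208) → (97.5099,10.8986), returning to the start.

Shape 4 is a open polyline drawn with `<polyline>`. Its stroke #008000 means cut at S876, F913. After flipping Y the toolpath is (246.9139,92.7366) → (206.3619,15.5312) → (127.0925,98.5577) → (180.6530,140.6640) → (104.0890,77.6233).

Shape 5 is a rectangle drawn with `<rect>`. Its stroke #008000 means cut at S876, F913. After flipping Y the toolpath is (126.4490,116.2943) → (192.0668,116.2943) → (192.0668,74.3176) → (126.4490,74.3176) → (126.4490,116.2943), returning to the start.

G21
G90
G0 X94.7948 Y74.3587
M4 S876
G1 X115.6895 Y74.3587 F913
G1 X115.6895 Y35.1477
G1 X94.7948 Y35.1477
G1 X94.7948 Y74.3587
M5
G0 X169.1209 Y102.6237
M4 S876
G1 X87.0532 Y128.8158 F913
M5
G0 X97.5099 Y10.8986
M4 S876
G1 X90.6961 Y9.3370 F913
G1 X84.7739 Y13.0508
G1 X83.2123 Y19.8646
G1 X86.9261 Y25.7868
G1 X93.7399 Y27.3484
G1 X99.6621 Y23.6346
G1 X101.2237 Y16.8208
G1 X97.5099 Y10.8986
M5
G0 X246.9139 Y92.7366
M4 S876
G1 X206.3619 Y15.5312 F913
G1 X127.0925 Y98.5577
G1 X180.6530 Y140.6640
G1 X104.0890 Y77.6233
M5
G0 X126.4490 Y116.2943
M4 S876
G1 X192.0668 Y116.2943 F913
G1 X192.0668 Y74.3176
G1 X126.4490 Y74.3176
G1 X126.4490 Y116.2943
M5
G0 X0.0000 Y0.0000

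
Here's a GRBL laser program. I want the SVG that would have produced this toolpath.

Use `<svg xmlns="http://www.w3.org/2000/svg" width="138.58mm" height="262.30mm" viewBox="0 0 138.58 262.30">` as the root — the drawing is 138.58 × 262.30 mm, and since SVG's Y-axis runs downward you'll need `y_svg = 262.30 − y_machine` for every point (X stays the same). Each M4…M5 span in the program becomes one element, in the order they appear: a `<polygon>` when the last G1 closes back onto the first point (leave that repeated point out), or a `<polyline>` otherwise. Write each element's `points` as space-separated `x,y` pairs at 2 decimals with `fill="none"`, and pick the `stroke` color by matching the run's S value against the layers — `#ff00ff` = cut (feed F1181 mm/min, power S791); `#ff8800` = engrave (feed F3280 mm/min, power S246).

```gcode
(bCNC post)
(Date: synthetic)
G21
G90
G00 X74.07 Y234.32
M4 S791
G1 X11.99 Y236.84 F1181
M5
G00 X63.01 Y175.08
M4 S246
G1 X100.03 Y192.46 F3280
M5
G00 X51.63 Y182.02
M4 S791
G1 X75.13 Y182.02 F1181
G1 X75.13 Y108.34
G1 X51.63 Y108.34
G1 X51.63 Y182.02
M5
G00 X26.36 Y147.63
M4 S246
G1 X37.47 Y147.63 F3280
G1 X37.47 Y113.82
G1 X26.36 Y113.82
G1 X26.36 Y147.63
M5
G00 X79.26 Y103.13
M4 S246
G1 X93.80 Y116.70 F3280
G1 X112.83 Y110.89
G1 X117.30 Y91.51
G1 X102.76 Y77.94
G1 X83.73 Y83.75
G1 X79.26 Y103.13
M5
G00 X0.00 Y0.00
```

<svg xmlns="http://www.w3.org/2000/svg" width="138.58mm" height="262.30mm" viewBox="0 0 138.58 262.30">
  <polyline points="74.07,27.98 11.99,25.46" fill="none" stroke="#ff00ff"/>
  <polyline points="63.01,87.22 100.03,69.84" fill="none" stroke="#ff8800"/>
  <polygon points="51.63,80.28 75.13,80.28 75.13,153.96 51.63,153.96" fill="none" stroke="#ff00ff"/>
  <polygon points="26.36,114.67 37.47,114.67 37.47,148.48 26.36,148.48" fill="none" stroke="#ff8800"/>
  <polygon points="79.26,159.17 93.80,145.60 112.83,151.41 117.30,170.79 102.76,184.36 83.73,178.55" fill="none" stroke="#ff8800"/>
</svg>

Each laser-on run becomes one SVG element. Flip Y back into SVG space with y_svg = 262.30 − y_machine.

Run 1: power S791 maps to stroke `#ff00ff` (cut). The run is open, so emit a `<polyline>` with points (Y-flipped): 74.07,27.98 11.99,25.46.

Run 2: power S246 maps to stroke `#ff8800` (engrave). The run is open, so emit a `<polyline>` with points (Y-flipped): 63.01,87.22 100.03,69.84.

Run 3: S791 ⇒ cut layer `#ff00ff`. The run returns to its start, so emit a `<polygon>` with points (Y-flipped): 51.63,80.28 75.13,80.28 75.13,153.96 51.63,153.96.

Run 4: the run's S246 means `#ff8800` (engrave). The run returns to its start, so emit a `<polygon>` with points (Y-flipped): 26.36,114.67 37.47,114.67 37.47,148.48 26.36,148.48.

Run 5: the run's S246 means `#ff8800` (engrave). The run returns to its start, so emit a `<polygon>` with points (Y-flipped): 79.26,159.17 93.80,145.60 112.83,151.41 117.30,170.79 102.76,184.36 83.73,178.55.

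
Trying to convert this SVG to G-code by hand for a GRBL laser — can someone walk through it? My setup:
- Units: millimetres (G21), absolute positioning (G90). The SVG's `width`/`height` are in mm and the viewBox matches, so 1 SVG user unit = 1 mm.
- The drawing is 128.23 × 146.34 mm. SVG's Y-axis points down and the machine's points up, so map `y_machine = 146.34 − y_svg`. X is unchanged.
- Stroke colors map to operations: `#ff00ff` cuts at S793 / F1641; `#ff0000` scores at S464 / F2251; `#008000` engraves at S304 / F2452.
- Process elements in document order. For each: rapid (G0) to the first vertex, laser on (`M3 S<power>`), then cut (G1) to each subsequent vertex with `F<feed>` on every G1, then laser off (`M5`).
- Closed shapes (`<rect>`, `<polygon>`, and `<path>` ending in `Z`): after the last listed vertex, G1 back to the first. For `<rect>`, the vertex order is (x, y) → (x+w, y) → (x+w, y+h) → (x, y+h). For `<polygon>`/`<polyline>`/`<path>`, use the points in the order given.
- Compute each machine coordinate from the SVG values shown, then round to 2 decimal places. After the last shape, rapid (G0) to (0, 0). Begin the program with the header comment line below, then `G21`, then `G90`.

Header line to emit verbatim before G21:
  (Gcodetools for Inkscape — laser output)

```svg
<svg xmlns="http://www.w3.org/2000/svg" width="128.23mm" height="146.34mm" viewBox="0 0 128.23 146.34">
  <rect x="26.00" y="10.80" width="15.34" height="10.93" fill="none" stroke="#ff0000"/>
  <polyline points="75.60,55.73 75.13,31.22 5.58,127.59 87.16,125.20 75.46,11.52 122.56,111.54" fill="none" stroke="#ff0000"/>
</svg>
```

viewBox `0 0 128.23 146.34` with mm width/height → 1 unit = 1 mm. Flip: y_m = 146.34 − y_svg.

**Shape 1** — `<rect>` rectangle, stroke `#ff0000` → score (S464, F2251). Machine vertices: (26.00,135.54) → (41.34,135.54) → (41.34,124.61) → (26.00,124.61) → (26.00,135.54). Closed: final G1 returns to the first vertex.

**Shape 2** — `<polyline>` open polyline, stroke `#ff0000` → score (S464, F2251). Machine vertices: (75.60,90.61) → (75.13,115.12) → (5.58,18.75) → (87.16,21.14) → (75.46,134.82) → (122.56,34.80). Open path.

(Gcodetools for Inkscape — laser output)
G21
G90
G0 X26.00 Y135.54
M3 S464
G1 X41.34 Y135.54 F2251
G1 X41.34 Y124.61 F2251
G1 X26.00 Y124.61 F2251
G1 X26.00 Y135.54 F2251
M5
G0 X75.60 Y90.61
M3 S464
G1 X75.13 Y115.12 F2251
G1 X5.58 Y18.75 F2251
G1 X87.16 Y21.14 F2251
G1 X75.46 Y134.82 F2251
G1 X122.56 Y34.80 F2251
M5
G0 X0.00 Y0.00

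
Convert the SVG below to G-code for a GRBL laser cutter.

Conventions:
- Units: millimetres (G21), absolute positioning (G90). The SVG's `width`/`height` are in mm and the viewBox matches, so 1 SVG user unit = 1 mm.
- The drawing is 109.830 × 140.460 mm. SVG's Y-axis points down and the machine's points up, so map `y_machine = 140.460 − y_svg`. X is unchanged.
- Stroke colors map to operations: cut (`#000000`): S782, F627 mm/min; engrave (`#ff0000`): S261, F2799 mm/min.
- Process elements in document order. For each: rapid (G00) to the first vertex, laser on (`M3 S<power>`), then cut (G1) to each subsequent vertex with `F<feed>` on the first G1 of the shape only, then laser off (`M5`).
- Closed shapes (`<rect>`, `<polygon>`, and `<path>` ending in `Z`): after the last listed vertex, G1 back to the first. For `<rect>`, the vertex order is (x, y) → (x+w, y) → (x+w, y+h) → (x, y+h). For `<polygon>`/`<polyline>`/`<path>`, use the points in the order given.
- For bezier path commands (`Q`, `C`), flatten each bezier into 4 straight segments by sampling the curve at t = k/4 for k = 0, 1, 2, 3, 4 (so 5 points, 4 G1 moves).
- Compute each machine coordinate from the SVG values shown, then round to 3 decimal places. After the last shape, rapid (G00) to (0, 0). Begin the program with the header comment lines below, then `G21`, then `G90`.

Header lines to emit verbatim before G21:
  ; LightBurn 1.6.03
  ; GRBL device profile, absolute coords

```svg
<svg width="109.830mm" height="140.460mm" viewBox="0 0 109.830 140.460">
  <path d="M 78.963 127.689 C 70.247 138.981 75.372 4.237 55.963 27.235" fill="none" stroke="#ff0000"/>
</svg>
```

1 u = 1 mm; y_m = 140.460 − y.

[1] `<path>` cubic bezier, #ff0000→engrave S261 F2799: (78.963,12.771) → (74.422,26.937) → (71.473,67.388) → (66.519,105.643) → (55.963,113.225)

; LightBurn 1.6.03
; GRBL device profile, absolute coords
G21
G90
G00 X78.963 Y12.771
M3 S261
G1 X74.422 Y26.937 F2799
G1 X71.473 Y67.388
G1 X66.519 Y105.643
G1 X55.963 Y113.225
M5
G00 X0.000 Y0.000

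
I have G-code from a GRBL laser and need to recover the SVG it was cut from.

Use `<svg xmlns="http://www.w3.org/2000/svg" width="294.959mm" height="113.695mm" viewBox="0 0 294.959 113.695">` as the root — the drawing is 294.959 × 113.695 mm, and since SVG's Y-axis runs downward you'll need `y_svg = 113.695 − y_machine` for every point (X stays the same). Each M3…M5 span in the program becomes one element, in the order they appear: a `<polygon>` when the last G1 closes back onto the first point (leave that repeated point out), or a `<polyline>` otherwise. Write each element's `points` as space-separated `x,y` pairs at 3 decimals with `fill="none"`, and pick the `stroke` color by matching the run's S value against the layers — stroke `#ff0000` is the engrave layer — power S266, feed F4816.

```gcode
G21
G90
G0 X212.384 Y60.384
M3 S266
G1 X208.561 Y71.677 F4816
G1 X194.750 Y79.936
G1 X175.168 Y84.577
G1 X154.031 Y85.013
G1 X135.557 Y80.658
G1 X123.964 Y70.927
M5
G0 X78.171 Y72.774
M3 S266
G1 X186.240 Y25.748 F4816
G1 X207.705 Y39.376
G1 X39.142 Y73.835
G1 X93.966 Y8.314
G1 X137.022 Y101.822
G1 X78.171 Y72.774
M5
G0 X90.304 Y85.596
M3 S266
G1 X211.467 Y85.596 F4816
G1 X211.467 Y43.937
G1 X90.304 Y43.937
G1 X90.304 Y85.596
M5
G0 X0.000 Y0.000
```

Machine Y-up, SVG Y-down with viewBox height 113.695, so y_svg = 113.695 − y_machine; X carries over. Every run uses S266, so all elements get stroke `#ff0000` (engrave).

Run 1: The run is open, so emit a `<polyline>` with points (Y-flipped): 212.384,53.311 208.561,42.018 194.750,33.759 175.168,29.118 154.031,28.682 135.557,33.037 123.964,42.768.

Run 2: The run returns to its start, so emit a `<polygon>` with points (Y-flipped): 78.171,40.921 186.240,87.947 207.705,74.319 39.142,39.860 93.966,105.381 137.022,11.873.

Run 3: The run returns to its start, so emit a `<polygon>` with points (Y-flipped): 90.304,28.099 211.467,28.099 211.467,69.758 90.304,69.758.

<svg xmlns="http://www.w3.org/2000/svg" width="294.959mm" height="113.695mm" viewBox="0 0 294.959 113.695">
  <polyline points="212.384,53.311 208.561,42.018 194.750,33.759 175.168,29.118 154.031,28.682 135.557,33.037 123.964,42.768" fill="none" stroke="#ff0000"/>
  <polygon points="78.171,40.921 186.240,87.947 207.705,74.319 39.142,39.860 93.966,105.381 137.022,11.873" fill="none" stroke="#ff0000"/>
  <polygon points="90.304,28.099 211.467,28.099 211.467,69.758 90.304,69.758" fill="none" stroke="#ff0000"/>
</svg>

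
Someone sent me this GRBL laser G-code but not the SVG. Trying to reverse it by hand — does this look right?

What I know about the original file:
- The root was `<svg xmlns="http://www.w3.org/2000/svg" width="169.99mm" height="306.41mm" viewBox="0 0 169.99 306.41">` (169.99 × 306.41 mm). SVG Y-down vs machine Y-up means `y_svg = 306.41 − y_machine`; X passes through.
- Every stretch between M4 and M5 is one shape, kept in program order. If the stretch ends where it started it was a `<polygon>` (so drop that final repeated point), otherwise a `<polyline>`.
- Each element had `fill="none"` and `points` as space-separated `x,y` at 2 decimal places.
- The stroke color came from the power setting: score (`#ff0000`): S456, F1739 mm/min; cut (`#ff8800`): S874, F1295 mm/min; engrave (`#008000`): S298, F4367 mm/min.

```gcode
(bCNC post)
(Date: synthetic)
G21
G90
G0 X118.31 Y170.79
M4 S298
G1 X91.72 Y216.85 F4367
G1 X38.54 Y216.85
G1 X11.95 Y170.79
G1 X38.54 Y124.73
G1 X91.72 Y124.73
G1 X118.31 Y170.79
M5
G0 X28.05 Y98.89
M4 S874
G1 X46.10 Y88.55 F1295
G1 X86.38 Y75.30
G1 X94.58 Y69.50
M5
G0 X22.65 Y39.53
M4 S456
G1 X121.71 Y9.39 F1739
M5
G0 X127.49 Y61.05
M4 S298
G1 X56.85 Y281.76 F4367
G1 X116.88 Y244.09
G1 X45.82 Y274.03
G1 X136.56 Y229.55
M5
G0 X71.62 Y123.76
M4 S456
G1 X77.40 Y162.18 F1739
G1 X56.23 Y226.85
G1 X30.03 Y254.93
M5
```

<svg xmlns="http://www.w3.org/2000/svg" width="169.99mm" height="306.41mm" viewBox="0 0 169.99 306.41">
  <polygon points="118.31,135.62 91.72,89.56 38.54,89.56 11.95,135.62 38.54,181.68 91.72,181.68" fill="none" stroke="#008000"/>
  <polyline points="28.05,207.52 46.10,217.86 86.38,231.11 94.58,236.91" fill="none" stroke="#ff8800"/>
  <polyline points="22.65,266.88 121.71,297.02" fill="none" stroke="#ff0000"/>
  <polyline points="127.49,245.36 56.85,24.65 116.88,62.32 45.82,32.38 136.56,76.86" fill="none" stroke="#008000"/>
  <polyline points="71.62,182.65 77.40,144.23 56.23,79.56 30.03,51.48" fill="none" stroke="#ff0000"/>
</svg>

Machine Y-up, SVG Y-down with viewBox height 306.41, so y_svg = 306.41 − y_machine; X carries over.

Run 1: S298 ⇒ engrave layer `#008000`. The run returns to its start, so emit a `<polygon>` with points (Y-flipped): 118.31,135.62 91.72,89.56 38.54,89.56 11.95,135.62 38.54,181.68 91.72,181.68.

Run 2: the run's S874 means `#ff8800` (cut). The run is open, so emit a `<polyline>` with points (Y-flipped): 28.05,207.52 46.10,217.86 86.38,231.11 94.58,236.91.

Run 3: the run's S456 means `#ff0000` (score). The run is open, so emit a `<polyline>` with points (Y-flipped): 22.65,266.88 121.71,297.02.

Run 4: S298 ⇒ engrave layer `#008000`. The run is open, so emit a `<polyline>` with points (Y-flipped): 127.49,245.36 56.85,24.65 116.88,62.32 45.82,32.38 136.56,76.86.

Run 5: the run's S456 means `#ff0000` (score). The run is open, so emit a `<polyline>` with points (Y-flipped): 71.62,182.65 77.40,144.23 56.23,79.56 30.03,51.48.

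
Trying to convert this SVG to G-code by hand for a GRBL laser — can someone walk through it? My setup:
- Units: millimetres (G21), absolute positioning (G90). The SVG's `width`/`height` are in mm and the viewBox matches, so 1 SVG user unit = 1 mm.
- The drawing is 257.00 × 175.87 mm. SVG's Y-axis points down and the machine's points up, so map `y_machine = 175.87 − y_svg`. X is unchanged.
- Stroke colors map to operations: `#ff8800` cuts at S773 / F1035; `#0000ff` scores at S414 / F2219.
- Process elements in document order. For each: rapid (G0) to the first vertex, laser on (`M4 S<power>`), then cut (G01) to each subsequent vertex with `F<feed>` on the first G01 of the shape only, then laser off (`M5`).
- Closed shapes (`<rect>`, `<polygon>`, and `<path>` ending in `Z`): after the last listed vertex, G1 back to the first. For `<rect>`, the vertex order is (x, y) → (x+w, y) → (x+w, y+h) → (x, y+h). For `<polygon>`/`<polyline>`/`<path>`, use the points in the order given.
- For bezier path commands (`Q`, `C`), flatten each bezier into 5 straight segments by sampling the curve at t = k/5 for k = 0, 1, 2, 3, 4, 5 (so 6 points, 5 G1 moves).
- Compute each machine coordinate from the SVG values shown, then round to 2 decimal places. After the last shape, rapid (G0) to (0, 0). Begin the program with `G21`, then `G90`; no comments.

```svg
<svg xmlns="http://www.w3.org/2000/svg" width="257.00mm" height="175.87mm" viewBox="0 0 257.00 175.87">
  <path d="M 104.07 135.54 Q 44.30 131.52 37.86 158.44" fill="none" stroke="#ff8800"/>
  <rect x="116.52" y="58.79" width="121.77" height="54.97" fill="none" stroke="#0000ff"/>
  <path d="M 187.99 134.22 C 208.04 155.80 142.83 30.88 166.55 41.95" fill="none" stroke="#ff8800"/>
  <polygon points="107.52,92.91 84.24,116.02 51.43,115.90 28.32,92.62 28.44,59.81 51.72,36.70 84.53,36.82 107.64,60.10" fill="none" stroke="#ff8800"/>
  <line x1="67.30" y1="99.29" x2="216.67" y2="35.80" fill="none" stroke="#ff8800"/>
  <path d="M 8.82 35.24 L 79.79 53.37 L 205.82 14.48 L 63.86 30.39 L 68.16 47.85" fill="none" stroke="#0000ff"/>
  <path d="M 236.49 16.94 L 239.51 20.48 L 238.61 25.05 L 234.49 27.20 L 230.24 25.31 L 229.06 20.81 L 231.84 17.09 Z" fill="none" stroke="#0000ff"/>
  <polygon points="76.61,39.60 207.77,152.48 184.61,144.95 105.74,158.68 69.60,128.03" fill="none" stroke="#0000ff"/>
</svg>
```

viewBox `0 0 257.00 175.87` with mm width/height → 1 unit = 1 mm. Flip: y_m = 175.87 − y_svg.

**Shape 1** — `<path>` quadratic bezier, stroke `#ff8800` → cut (S773, F1035). Control points (SVG): P0=(104.07,135.54), P1=(44.30,131.52), P2=(37.86,158.44); sampled at t=k/5. Machine vertices: (104.07,40.33) → (82.30,40.70) → (64.79,38.60) → (51.54,34.02) → (42.57,26.96) → (37.86,17.43). Open path.

**Shape 2** — `<rect>` rectangle, stroke `#0000ff` → score (S414, F2219). Machine vertices: (116.52,117.08) → (238.29,117.08) → (238.29,62.11) → (116.52,62.11) → (116.52,117.08). Closed: final G1 returns to the first vertex.

**Shape 3** — `<path>` cubic bezier, stroke `#ff8800` → cut (S773, F1035). Control points (SVG): P0=(187.99,134.22), P1=(208.04,155.80), P2=(142.83,30.88), P3=(166.55,41.95); sampled at t=k/5. Machine vertices: (187.99,41.65) → (191.18,44.02) → (182.27,67.99) → (169.62,100.01) → (161.60,126.50) → (166.55,133.92). Open path.

**Shape 4** — `<polygon>` regular polygon, stroke `#ff8800` → cut (S773, F1035). Machine vertices: (107.52,82.96) → (84.24,59.85) → (51.43,59.97) → (28.32,83.25) → (28.44,116.06) → (51.72,139.17) → (84.53,139.05) → (107.64,115.77) → (107.52,82.96). Closed: final G1 returns to the first vertex.

**Shape 5** — `<line>` line segment, stroke `#ff8800` → cut (S773, F1035). Machine vertices: (67.30,76.58) → (216.67,140.07). Open path.

**Shape 6** — `<path>` open polyline, stroke `#0000ff` → score (S414, F2219). Machine vertices: (8.82,140.63) → (79.79,122.50) → (205.82,161.39) → (63.86,145.48) → (68.16,128.02). Open path.

**Shape 7** — `<path>` regular polygon, stroke `#0000ff` → score (S414, F2219). Machine vertices: (236.49,158.93) → (239.51,155.39) → (238.61,150.82) → (234.49,148.67) → (230.24,150.56) → (229.06,155.06) → (231.84,158.78) → (236.49,158.93). Closed: final G1 returns to the first vertex.

**Shape 8** — `<polygon>` closed polygon, stroke `#0000ff` → score (S414, F2219). Machine vertices: (76.61,136.27) → (207.77,23.39) → (184.61,30.92) → (105.74,17.19) → (69.60,47.84) → (76.61,136.27). Closed: final G1 returns to the first vertex.

G21
G90
G0 X104.07 Y40.33
M4 S773
G01 X82.30 Y40.70 F1035
G01 X64.79 Y38.60
G01 X51.54 Y34.02
G01 X42.57 Y26.96
G01 X37.86 Y17.43
M5
G0 X116.52 Y117.08
M4 S414
G01 X238.29 Y117.08 F2219
G01 X238.29 Y62.11
G01 X116.52 Y62.11
G01 X116.52 Y117.08
M5
G0 X187.99 Y41.65
M4 S773
G01 X191.18 Y44.02 F1035
G01 X182.27 Y67.99
G01 X169.62 Y100.01
G01 X161.60 Y126.50
G01 X166.55 Y133.92
M5
G0 X107.52 Y82.96
M4 S773
G01 X84.24 Y59.85 F1035
G01 X51.43 Y59.97
G01 X28.32 Y83.25
G01 X28.44 Y116.06
G01 X51.72 Y139.17
G01 X84.53 Y139.05
G01 X107.64 Y115.77
G01 X107.52 Y82.96
M5
G0 X67.30 Y76.58
M4 S773
G01 X216.67 Y140.07 F1035
M5
G0 X8.82 Y140.63
M4 S414
G01 X79.79 Y122.50 F2219
G01 X205.82 Y161.39
G01 X63.86 Y145.48
G01 X68.16 Y128.02
M5
G0 X236.49 Y158.93
M4 S414
G01 X239.51 Y155.39 F2219
G01 X238.61 Y150.82
G01 X234.49 Y148.67
G01 X230.24 Y150.56
G01 X229.06 Y155.06
G01 X231.84 Y158.78
G01 X236.49 Y158.93
M5
G0 X76.61 Y136.27
M4 S414
G01 X207.77 Y23.39 F2219
G01 X184.61 Y30.92
G01 X105.74 Y17.19
G01 X69.60 Y47.84
G01 X76.61 Y136.27
M5
G0 X0.00 Y0.00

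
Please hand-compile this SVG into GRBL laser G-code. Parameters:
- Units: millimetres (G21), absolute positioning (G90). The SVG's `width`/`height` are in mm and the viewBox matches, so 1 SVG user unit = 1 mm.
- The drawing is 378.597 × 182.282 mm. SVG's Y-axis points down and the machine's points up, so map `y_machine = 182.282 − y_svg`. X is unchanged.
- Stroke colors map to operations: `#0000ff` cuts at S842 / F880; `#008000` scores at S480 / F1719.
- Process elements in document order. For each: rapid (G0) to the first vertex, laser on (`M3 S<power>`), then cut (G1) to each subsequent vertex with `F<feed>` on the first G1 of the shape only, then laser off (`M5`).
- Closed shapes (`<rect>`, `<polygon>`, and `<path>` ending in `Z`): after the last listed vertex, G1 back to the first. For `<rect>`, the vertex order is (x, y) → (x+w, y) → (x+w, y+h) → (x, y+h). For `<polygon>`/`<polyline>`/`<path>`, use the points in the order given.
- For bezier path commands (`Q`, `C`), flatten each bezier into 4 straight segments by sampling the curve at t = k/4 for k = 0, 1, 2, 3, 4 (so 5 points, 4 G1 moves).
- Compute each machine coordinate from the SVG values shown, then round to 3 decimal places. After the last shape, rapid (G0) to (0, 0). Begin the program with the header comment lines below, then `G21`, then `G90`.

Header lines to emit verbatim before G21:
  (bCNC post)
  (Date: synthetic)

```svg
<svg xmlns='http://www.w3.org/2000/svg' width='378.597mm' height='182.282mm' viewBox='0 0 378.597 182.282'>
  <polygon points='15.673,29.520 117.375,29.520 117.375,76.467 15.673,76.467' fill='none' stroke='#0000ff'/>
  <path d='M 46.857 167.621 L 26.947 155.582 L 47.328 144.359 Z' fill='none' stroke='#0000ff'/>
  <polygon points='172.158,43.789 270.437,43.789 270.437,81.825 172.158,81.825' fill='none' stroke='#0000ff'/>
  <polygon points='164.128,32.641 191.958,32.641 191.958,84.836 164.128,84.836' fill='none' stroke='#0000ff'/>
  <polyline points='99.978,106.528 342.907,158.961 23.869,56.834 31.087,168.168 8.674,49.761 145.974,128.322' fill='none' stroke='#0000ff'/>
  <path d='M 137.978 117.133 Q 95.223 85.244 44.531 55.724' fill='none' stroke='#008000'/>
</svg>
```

(bCNC post)
(Date: synthetic)
G21
G90
G0 X15.673 Y152.762
M3 S842
G1 X117.375 Y152.762 F880
G1 X117.375 Y105.815
G1 X15.673 Y105.815
G1 X15.673 Y152.762
M5
G0 X46.857 Y14.661
M3 S842
G1 X26.947 Y26.700 F880
G1 X47.328 Y37.923
G1 X46.857 Y14.661
M5
G0 X172.158 Y138.493
M3 S842
G1 X270.437 Y138.493 F880
G1 X270.437 Y100.457
G1 X172.158 Y100.457
G1 X172.158 Y138.493
M5
G0 X164.128 Y149.641
M3 S842
G1 X191.958 Y149.641 F880
G1 X191.958 Y97.446
G1 X164.128 Y97.446
G1 X164.128 Y149.641
M5
G0 X99.978 Y75.754
M3 S842
G1 X342.907 Y23.321 F880
G1 X23.869 Y125.448
G1 X31.087 Y14.114
G1 X8.674 Y132.521
G1 X145.974 Y53.960
M5
G0 X137.978 Y65.149
M3 S480
G1 X116.104 Y80.945 F1719
G1 X93.239 Y96.446
G1 X69.381 Y111.650
G1 X44.531 Y126.558
M5
G0 X0.000 Y0.000

1 u = 1 mm; y_m = 182.282 − y.

[1] `<polygon>` rectangle, #0000ff→cut S842 F880: (15.673,152.762) → (117.375,152.762) → (117.375,105.815) → (15.673,105.815) → (15.673,152.762) (closed)

[2] `<path>` regular polygon, #0000ff→cut S842 F880: (46.857,14.661) → (26.947,26.700) → (47.328,37.923) → (46.857,14.661) (closed)

[3] `<polygon>` rectangle, #0000ff→cut S842 F880: (172.158,138.493) → (270.437,138.493) → (270.437,100.457) → (172.158,100.457) → (172.158,138.493) (closed)

[4] `<polygon>` rectangle, #0000ff→cut S842 F880: (164.128,149.641) → (191.958,149.641) → (191.958,97.446) → (164.128,97.446) → (164.128,149.641) (closed)

[5] `<polyline>` open polyline, #0000ff→cut S842 F880: (99.978,75.754) → (342.907,23.321) → (23.869,125.448) → (31.087,14.114) → (8.674,132.521) → (145.974,53.960)

[6] `<path>` quadratic bezier, #008000→score S480 F1719: (137.978,65.149) → (116.104,80.945) → (93.239,96.446) → (69.381,111.650) → (44.531,126.558)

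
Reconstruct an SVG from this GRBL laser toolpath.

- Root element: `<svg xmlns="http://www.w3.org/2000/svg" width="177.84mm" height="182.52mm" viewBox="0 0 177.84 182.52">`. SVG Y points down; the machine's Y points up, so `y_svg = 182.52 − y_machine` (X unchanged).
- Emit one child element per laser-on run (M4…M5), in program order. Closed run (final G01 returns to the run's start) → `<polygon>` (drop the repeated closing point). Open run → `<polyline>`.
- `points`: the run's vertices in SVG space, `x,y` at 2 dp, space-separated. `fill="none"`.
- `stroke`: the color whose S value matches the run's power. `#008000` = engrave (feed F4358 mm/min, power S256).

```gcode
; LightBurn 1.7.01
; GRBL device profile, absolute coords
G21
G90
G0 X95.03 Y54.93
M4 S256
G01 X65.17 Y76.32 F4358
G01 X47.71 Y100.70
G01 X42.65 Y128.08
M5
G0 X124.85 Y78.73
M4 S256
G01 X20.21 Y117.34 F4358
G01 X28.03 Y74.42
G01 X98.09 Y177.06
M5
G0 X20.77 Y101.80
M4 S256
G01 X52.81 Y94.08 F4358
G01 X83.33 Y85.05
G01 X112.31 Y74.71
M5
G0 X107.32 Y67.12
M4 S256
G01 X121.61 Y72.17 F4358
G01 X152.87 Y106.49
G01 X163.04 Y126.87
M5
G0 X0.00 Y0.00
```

<svg xmlns="http://www.w3.org/2000/svg" width="177.84mm" height="182.52mm" viewBox="0 0 177.84 182.52">
  <polyline points="95.03,127.59 65.17,106.20 47.71,81.82 42.65,54.44" fill="none" stroke="#008000"/>
  <polyline points="124.85,103.79 20.21,65.18 28.03,108.10 98.09,5.46" fill="none" stroke="#008000"/>
  <polyline points="20.77,80.72 52.81,88.44 83.33,97.47 112.31,107.81" fill="none" stroke="#008000"/>
  <polyline points="107.32,115.40 121.61,110.35 152.87,76.03 163.04,55.65" fill="none" stroke="#008000"/>
</svg>

Each laser-on run becomes one SVG element. Flip Y back into SVG space with y_svg = 182.52 − y_machine. Every run uses S256, so all elements get stroke `#008000` (engrave).

Run 1: The run is open, so emit a `<polyline>` with points (Y-flipped): 95.03,127.59 65.17,106.20 47.71,81.82 42.65,54.44.

Run 2: The run is open, so emit a `<polyline>` with points (Y-flipped): 124.85,103.79 20.21,65.18 28.03,108.10 98.09,5.46.

Run 3: The run is open, so emit a `<polyline>` with points (Y-flipped): 20.77,80.72 52.81,88.44 83.33,97.47 112.31,107.81.

Run 4: The run is open, so emit a `<polyline>` with points (Y-flipped): 107.32,115.40 121.61,110.35 152.87,76.03 163.04,55.65.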